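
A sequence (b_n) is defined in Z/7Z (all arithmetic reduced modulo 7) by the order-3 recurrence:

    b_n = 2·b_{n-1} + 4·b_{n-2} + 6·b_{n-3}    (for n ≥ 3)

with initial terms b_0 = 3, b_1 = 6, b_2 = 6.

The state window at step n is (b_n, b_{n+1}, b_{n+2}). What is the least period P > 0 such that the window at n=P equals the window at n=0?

42

n=0: window = (3, 6, 6)
n=1: window = (6, 6, 5)
n=2: window = (6, 5, 0)
n=3: window = (5, 0, 0)
n=4: window = (0, 0, 2)
n=5: window = (0, 2, 4)
n=6: window = (2, 4, 2)
n=7: window = (4, 2, 4)
n=8: window = (2, 4, 5)
n=9: window = (4, 5, 3)
n=10: window = (5, 3, 1)
n=11: window = (3, 1, 2)
n=12: window = (1, 2, 5)
n=13: window = (2, 5, 3)
n=14: window = (5, 3, 3)
n=15: window = (3, 3, 6)
n=16: window = (3, 6, 0)
n=17: window = (6, 0, 0)
n=18: window = (0, 0, 1)
n=19: window = (0, 1, 2)
n=20: window = (1, 2, 1)
n=21: window = (2, 1, 2)
n=22: window = (1, 2, 6)
n=23: window = (2, 6, 5)
n=24: window = (6, 5, 4)
n=25: window = (5, 4, 1)
n=26: window = (4, 1, 6)
n=27: window = (1, 6, 5)
n=28: window = (6, 5, 5)
n=29: window = (5, 5, 3)
n=30: window = (5, 3, 0)
n=31: window = (3, 0, 0)
n=32: window = (0, 0, 4)
n=33: window = (0, 4, 1)
n=34: window = (4, 1, 4)
n=35: window = (1, 4, 1)
n=36: window = (4, 1, 3)
n=37: window = (1, 3, 6)
n=38: window = (3, 6, 2)
n=39: window = (6, 2, 4)
n=40: window = (2, 4, 3)
n=41: window = (4, 3, 6)
n=42: window = (3, 6, 6)
window at n=42 equals window at n=0 → period = 42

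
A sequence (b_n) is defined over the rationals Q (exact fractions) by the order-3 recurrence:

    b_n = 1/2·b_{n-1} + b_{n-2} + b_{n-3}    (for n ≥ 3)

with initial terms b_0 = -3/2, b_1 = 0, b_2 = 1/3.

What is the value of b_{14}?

b_3 = 1/2·1/3 + 1·0 + 1·-3/2 = -4/3
b_4 = 1/2·-4/3 + 1·1/3 + 1·0 = -1/3
b_5 = 1/2·-1/3 + 1·-4/3 + 1·1/3 = -7/6
b_6 = 1/2·-7/6 + 1·-1/3 + 1·-4/3 = -9/4
b_7 = 1/2·-9/4 + 1·-7/6 + 1·-1/3 = -21/8
b_8 = 1/2·-21/8 + 1·-9/4 + 1·-7/6 = -227/48
b_9 = 1/2·-227/48 + 1·-21/8 + 1·-9/4 = -695/96
b_10 = 1/2·-695/96 + 1·-227/48 + 1·-21/8 = -2107/192
b_11 = 1/2·-2107/192 + 1·-695/96 + 1·-227/48 = -6703/384
b_12 = 1/2·-6703/384 + 1·-2107/192 + 1·-695/96 = -6897/256
b_13 = 1/2·-6897/256 + 1·-6703/384 + 1·-2107/192 = -21453/512
b_14 = 1/2·-21453/512 + 1·-6897/256 + 1·-6703/384 = -200747/3072

-200747/3072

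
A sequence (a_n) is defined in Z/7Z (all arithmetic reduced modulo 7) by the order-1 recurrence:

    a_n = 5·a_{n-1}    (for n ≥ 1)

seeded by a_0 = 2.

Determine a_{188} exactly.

1

a_1 = 5·2 = 3
a_2 = 5·3 = 1
a_3 = 5·1 = 5
a_4 = 5·5 = 4
a_5 = 5·4 = 6
a_6 = 5·6 = 2
(a_6) = (2) = (a_0), so the sequence has period 6.
188 ≡ 2 (mod 6), hence a_188 = a_2 = 1.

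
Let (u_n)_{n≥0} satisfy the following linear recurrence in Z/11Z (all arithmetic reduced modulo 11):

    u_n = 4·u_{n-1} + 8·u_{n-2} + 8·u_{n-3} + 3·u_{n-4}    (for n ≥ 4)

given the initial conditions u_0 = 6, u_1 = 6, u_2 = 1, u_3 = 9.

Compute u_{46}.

1

u_4 = 4·9 + 8·1 + 8·6 + 3·6 = 0
u_5 = 4·0 + 8·9 + 8·1 + 3·6 = 10
u_6 = 4·10 + 8·0 + 8·9 + 3·1 = 5
u_7 = 4·5 + 8·10 + 8·0 + 3·9 = 6
u_8 = 4·6 + 8·5 + 8·10 + 3·0 = 1
u_9 = 4·1 + 8·6 + 8·5 + 3·10 = 1
u_10 = 4·1 + 8·1 + 8·6 + 3·5 = 9
u_11 = 4·9 + 8·1 + 8·1 + 3·6 = 4
u_12 = 4·4 + 8·9 + 8·1 + 3·1 = 0
u_13 = 4·0 + 8·4 + 8·9 + 3·1 = 8
u_14 = 4·8 + 8·0 + 8·4 + 3·9 = 3
u_15 = 4·3 + 8·8 + 8·0 + 3·4 = 0
u_16 = 4·0 + 8·3 + 8·8 + 3·0 = 0
u_17 = 4·0 + 8·0 + 8·3 + 3·8 = 4
u_18 = 4·4 + 8·0 + 8·0 + 3·3 = 3
u_19 = 4·3 + 8·4 + 8·0 + 3·0 = 0
u_20 = 4·0 + 8·3 + 8·4 + 3·0 = 1
u_21 = 4·1 + 8·0 + 8·3 + 3·4 = 7
u_22 = 4·7 + 8·1 + 8·0 + 3·3 = 1
u_23 = 4·1 + 8·7 + 8·1 + 3·0 = 2
u_24 = 4·2 + 8·1 + 8·7 + 3·1 = 9
u_25 = 4·9 + 8·2 + 8·1 + 3·7 = 4
u_26 = 4·4 + 8·9 + 8·2 + 3·1 = 8
u_27 = 4·8 + 8·4 + 8·9 + 3·2 = 10
u_28 = 4·10 + 8·8 + 8·4 + 3·9 = 9
u_29 = 4·9 + 8·10 + 8·8 + 3·4 = 5
u_30 = 4·5 + 8·9 + 8·10 + 3·8 = 9
u_31 = 4·9 + 8·5 + 8·9 + 3·10 = 2
u_32 = 4·2 + 8·9 + 8·5 + 3·9 = 4
u_33 = 4·4 + 8·2 + 8·9 + 3·5 = 9
u_34 = 4·9 + 8·4 + 8·2 + 3·9 = 1
u_35 = 4·1 + 8·9 + 8·4 + 3·2 = 4
u_36 = 4·4 + 8·1 + 8·9 + 3·4 = 9
u_37 = 4·9 + 8·4 + 8·1 + 3·9 = 4
u_38 = 4·4 + 8·9 + 8·4 + 3·1 = 2
u_39 = 4·2 + 8·4 + 8·9 + 3·4 = 3
u_40 = 4·3 + 8·2 + 8·4 + 3·9 = 10
u_41 = 4·10 + 8·3 + 8·2 + 3·4 = 4
u_42 = 4·4 + 8·10 + 8·3 + 3·2 = 5
u_43 = 4·5 + 8·4 + 8·10 + 3·3 = 9
u_44 = 4·9 + 8·5 + 8·4 + 3·10 = 6
u_45 = 4·6 + 8·9 + 8·5 + 3·4 = 5
u_46 = 4·5 + 8·6 + 8·9 + 3·5 = 1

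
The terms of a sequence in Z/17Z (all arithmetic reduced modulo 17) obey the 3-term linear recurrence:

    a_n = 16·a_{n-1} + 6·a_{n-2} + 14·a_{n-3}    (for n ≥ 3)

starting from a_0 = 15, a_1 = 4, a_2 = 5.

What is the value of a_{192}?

a_3 = 16·5 + 6·4 + 14·15 = 8
a_4 = 16·8 + 6·5 + 14·4 = 10
a_5 = 16·10 + 6·8 + 14·5 = 6
a_6 = 16·6 + 6·10 + 14·8 = 13
a_7 = 16·13 + 6·6 + 14·10 = 10
a_8 = 16·10 + 6·13 + 14·6 = 16
Continuing the recurrence:
  a_9 = 5;  a_10 = 10;  a_11 = 6;  a_12 = 5;  a_13 = 1;  a_14 = 11
  a_15 = 14;  a_16 = 15;  a_17 = 2;  a_18 = 12;  a_19 = 6;  a_20 = 9
  a_21 = 8;  a_22 = 11;  a_23 = 10;  a_24 = 15;  a_25 = 12;  a_26 = 14
  a_27 = 13;  a_28 = 1;  a_29 = 1;  a_30 = 0;  a_31 = 3;  a_32 = 11
  a_33 = 7;  a_34 = 16;  a_35 = 10;  a_36 = 14;  a_37 = 15;  a_38 = 5
  a_39 = 9;  a_40 = 10;  a_41 = 12;  a_42 = 4;  a_43 = 4;  a_44 = 1
  a_45 = 11;  a_46 = 0;  a_47 = 12;  a_48 = 6;  a_49 = 15;  a_50 = 2
  a_51 = 2;  a_52 = 16;  a_53 = 7;  a_54 = 15;  a_55 = 13;  a_56 = 5
  a_57 = 11;  a_58 = 14;  a_59 = 3;  a_60 = 14;  a_61 = 13;  a_62 = 11
  a_63 = 8;  a_64 = 2;  a_65 = 13;  a_66 = 9;  a_67 = 12;  a_68 = 3
  a_69 = 8;  a_70 = 8;  a_71 = 14;  a_72 = 10;  a_73 = 16;  a_74 = 2
  a_75 = 13;  a_76 = 2;  a_77 = 2;  a_78 = 5;  a_79 = 1;  a_80 = 6
  a_81 = 2;  a_82 = 14;  a_83 = 14;  a_84 = 13;  a_85 = 12;  a_86 = 7
  a_87 = 9;  a_88 = 14;  a_89 = 2;  a_90 = 4;  a_91 = 0;  a_92 = 1
  a_93 = 4;  a_94 = 2;  a_95 = 2;  a_96 = 15;  a_97 = 8;  a_98 = 8
  a_99 = 12;  a_100 = 12;  a_101 = 2;  a_102 = 0;  a_103 = 10;  a_104 = 1
  a_105 = 8;  a_106 = 2;  a_107 = 9;  a_108 = 13;  a_109 = 1;  a_110 = 16
  a_111 = 2;  a_112 = 6;  a_113 = 9;  a_114 = 4;  a_115 = 15;  a_116 = 16
  a_117 = 11;  a_118 = 6;  a_119 = 12;  a_120 = 8;  a_121 = 12;  a_122 = 0
  a_123 = 14;  a_124 = 1;  a_125 = 15;  a_126 = 0;  a_127 = 2;  a_128 = 4
  a_129 = 8;  a_130 = 10;  a_131 = 9;  a_132 = 10;  a_133 = 14;  a_134 = 2
  a_135 = 1;  a_136 = 3;  a_137 = 14;  a_138 = 1;  a_139 = 6;  a_140 = 9
  a_141 = 7;  a_142 = 12;  a_143 = 3;  a_144 = 14;  a_145 = 2;  a_146 = 5
  a_147 = 16;  a_148 = 8;  a_149 = 5;  a_150 = 12;  a_151 = 11;  a_152 = 12
  a_153 = 1;  a_154 = 4;  a_155 = 0;  a_156 = 4;  a_157 = 1;  a_158 = 6
  a_159 = 5;  a_160 = 11;  a_161 = 1;  a_162 = 16;  a_163 = 8;  a_164 = 0
  a_165 = 0;  a_166 = 10;  a_167 = 7;  a_168 = 2;  a_169 = 10;  a_170 = 15
  a_171 = 5;  a_172 = 4;  a_173 = 15;  a_174 = 11;  a_175 = 16;  a_176 = 5
  a_177 = 7;  a_178 = 9;  a_179 = 1;  a_180 = 15;  a_181 = 15;  a_182 = 4
  a_183 = 7;  a_184 = 6;  a_185 = 7;  a_186 = 8;  a_187 = 16;  a_188 = 11
  a_189 = 10;  a_190 = 8
a_191 = 16·8 + 6·10 + 14·11 = 2
a_192 = 16·2 + 6·8 + 14·10 = 16

16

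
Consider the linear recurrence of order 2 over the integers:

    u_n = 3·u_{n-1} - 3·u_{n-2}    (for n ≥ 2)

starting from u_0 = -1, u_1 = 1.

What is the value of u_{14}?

4374

u_2 = 3·1 + -3·-1 = 6
u_3 = 3·6 + -3·1 = 15
u_4 = 3·15 + -3·6 = 27
u_5 = 3·27 + -3·15 = 36
u_6 = 3·36 + -3·27 = 27
u_7 = 3·27 + -3·36 = -27
u_8 = 3·-27 + -3·27 = -162
u_9 = 3·-162 + -3·-27 = -405
u_10 = 3·-405 + -3·-162 = -729
u_11 = 3·-729 + -3·-405 = -972
u_12 = 3·-972 + -3·-729 = -729
u_13 = 3·-729 + -3·-972 = 729
u_14 = 3·729 + -3·-729 = 4374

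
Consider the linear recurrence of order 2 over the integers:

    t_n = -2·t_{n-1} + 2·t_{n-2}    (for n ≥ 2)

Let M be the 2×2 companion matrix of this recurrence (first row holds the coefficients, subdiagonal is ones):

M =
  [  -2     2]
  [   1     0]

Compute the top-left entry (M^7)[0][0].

(M^7)[0][0] is the top entry after applying M 7 times to the unit state (1, 0). Equivalently it is h_{8} for the auxiliary sequence (h_n) obeying the same recurrence with h_1 = 1 and h_i = 0 for 0 ≤ i < 1:
h_2 = -2·1 + 2·0 = -2
h_3 = -2·-2 + 2·1 = 6
h_4 = -2·6 + 2·-2 = -16
h_5 = -2·-16 + 2·6 = 44
h_6 = -2·44 + 2·-16 = -120
h_7 = -2·-120 + 2·44 = 328
h_8 = -2·328 + 2·-120 = -896

-896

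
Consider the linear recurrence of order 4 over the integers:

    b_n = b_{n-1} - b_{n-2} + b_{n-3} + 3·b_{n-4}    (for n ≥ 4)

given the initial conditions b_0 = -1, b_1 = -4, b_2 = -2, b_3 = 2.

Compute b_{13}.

b_4 = 1·2 + -1·-2 + 1·-4 + 3·-1 = -3
b_5 = 1·-3 + -1·2 + 1·-2 + 3·-4 = -19
b_6 = 1·-19 + -1·-3 + 1·2 + 3·-2 = -20
b_7 = 1·-20 + -1·-19 + 1·-3 + 3·2 = 2
b_8 = 1·2 + -1·-20 + 1·-19 + 3·-3 = -6
b_9 = 1·-6 + -1·2 + 1·-20 + 3·-19 = -85
b_10 = 1·-85 + -1·-6 + 1·2 + 3·-20 = -137
b_11 = 1·-137 + -1·-85 + 1·-6 + 3·2 = -52
b_12 = 1·-52 + -1·-137 + 1·-85 + 3·-6 = -18
b_13 = 1·-18 + -1·-52 + 1·-137 + 3·-85 = -358

-358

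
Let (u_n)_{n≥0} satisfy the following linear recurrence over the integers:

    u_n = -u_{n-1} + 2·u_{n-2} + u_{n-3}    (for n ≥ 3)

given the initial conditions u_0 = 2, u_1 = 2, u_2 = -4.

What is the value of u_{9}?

u_3 = -1·-4 + 2·2 + 1·2 = 10
u_4 = -1·10 + 2·-4 + 1·2 = -16
u_5 = -1·-16 + 2·10 + 1·-4 = 32
u_6 = -1·32 + 2·-16 + 1·10 = -54
u_7 = -1·-54 + 2·32 + 1·-16 = 102
u_8 = -1·102 + 2·-54 + 1·32 = -178
u_9 = -1·-178 + 2·102 + 1·-54 = 328

328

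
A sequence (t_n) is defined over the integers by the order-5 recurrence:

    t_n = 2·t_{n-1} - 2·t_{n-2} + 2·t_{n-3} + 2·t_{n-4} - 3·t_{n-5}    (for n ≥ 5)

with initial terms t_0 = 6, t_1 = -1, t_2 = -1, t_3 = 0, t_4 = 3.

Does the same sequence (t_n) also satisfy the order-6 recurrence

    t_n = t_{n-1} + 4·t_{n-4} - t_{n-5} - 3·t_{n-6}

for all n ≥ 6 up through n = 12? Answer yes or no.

yes

Terms t_0..t_12: 6, -1, -1, 0, 3, -16, -37, -33, -18, -85, -226, -273, -201
n=6: candidate gives -37, actual t_6 = -37 ✓
n=7: candidate gives -33, actual t_7 = -33 ✓
n=8: candidate gives -18, actual t_8 = -18 ✓
n=9: candidate gives -85, actual t_9 = -85 ✓
n=10: candidate gives -226, actual t_10 = -226 ✓
n=11: candidate gives -273, actual t_11 = -273 ✓
n=12: candidate gives -201, actual t_12 = -201 ✓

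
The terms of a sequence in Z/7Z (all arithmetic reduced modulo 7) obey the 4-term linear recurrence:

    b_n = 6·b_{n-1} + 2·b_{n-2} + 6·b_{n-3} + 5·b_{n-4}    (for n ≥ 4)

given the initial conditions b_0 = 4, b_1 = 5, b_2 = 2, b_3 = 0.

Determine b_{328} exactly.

b_4 = 6·0 + 2·2 + 6·5 + 5·4 = 5
b_5 = 6·5 + 2·0 + 6·2 + 5·5 = 4
b_6 = 6·4 + 2·5 + 6·0 + 5·2 = 2
b_7 = 6·2 + 2·4 + 6·5 + 5·0 = 1
b_8 = 6·1 + 2·2 + 6·4 + 5·5 = 3
b_9 = 6·3 + 2·1 + 6·2 + 5·4 = 3
b_10 = 6·3 + 2·3 + 6·1 + 5·2 = 5
b_11 = 6·5 + 2·3 + 6·3 + 5·1 = 3
b_12 = 6·3 + 2·5 + 6·3 + 5·3 = 5
b_13 = 6·5 + 2·3 + 6·5 + 5·3 = 4
b_14 = 6·4 + 2·5 + 6·3 + 5·5 = 0
b_15 = 6·0 + 2·4 + 6·5 + 5·3 = 4
b_16 = 6·4 + 2·0 + 6·4 + 5·5 = 3
b_17 = 6·3 + 2·4 + 6·0 + 5·4 = 4
b_18 = 6·4 + 2·3 + 6·4 + 5·0 = 5
b_19 = 6·5 + 2·4 + 6·3 + 5·4 = 6
b_20 = 6·6 + 2·5 + 6·4 + 5·3 = 1
b_21 = 6·1 + 2·6 + 6·5 + 5·4 = 5
b_22 = 6·5 + 2·1 + 6·6 + 5·5 = 2
b_23 = 6·2 + 2·5 + 6·1 + 5·6 = 2
b_24 = 6·2 + 2·2 + 6·5 + 5·1 = 2
b_25 = 6·2 + 2·2 + 6·2 + 5·5 = 4
b_26 = 6·4 + 2·2 + 6·2 + 5·2 = 1
b_27 = 6·1 + 2·4 + 6·2 + 5·2 = 1
b_28 = 6·1 + 2·1 + 6·4 + 5·2 = 0
b_29 = 6·0 + 2·1 + 6·1 + 5·4 = 0
b_30 = 6·0 + 2·0 + 6·1 + 5·1 = 4
b_31 = 6·4 + 2·0 + 6·0 + 5·1 = 1
b_32 = 6·1 + 2·4 + 6·0 + 5·0 = 0
b_33 = 6·0 + 2·1 + 6·4 + 5·0 = 5
b_34 = 6·5 + 2·0 + 6·1 + 5·4 = 0
b_35 = 6·0 + 2·5 + 6·0 + 5·1 = 1
b_36 = 6·1 + 2·0 + 6·5 + 5·0 = 1
b_37 = 6·1 + 2·1 + 6·0 + 5·5 = 5
b_38 = 6·5 + 2·1 + 6·1 + 5·0 = 3
b_39 = 6·3 + 2·5 + 6·1 + 5·1 = 4
b_40 = 6·4 + 2·3 + 6·5 + 5·1 = 2
b_41 = 6·2 + 2·4 + 6·3 + 5·5 = 0
b_42 = 6·0 + 2·2 + 6·4 + 5·3 = 1
b_43 = 6·1 + 2·0 + 6·2 + 5·4 = 3
b_44 = 6·3 + 2·1 + 6·0 + 5·2 = 2
b_45 = 6·2 + 2·3 + 6·1 + 5·0 = 3
b_46 = 6·3 + 2·2 + 6·3 + 5·1 = 3
b_47 = 6·3 + 2·3 + 6·2 + 5·3 = 2
b_48 = 6·2 + 2·3 + 6·3 + 5·2 = 4
b_49 = 6·4 + 2·2 + 6·3 + 5·3 = 5
b_50 = 6·5 + 2·4 + 6·2 + 5·3 = 2
b_51 = 6·2 + 2·5 + 6·4 + 5·2 = 0
(b_48, b_49, b_50, b_51) = (4, 5, 2, 0) = (b_0, b_1, b_2, b_3), so the sequence has period 48.
328 ≡ 40 (mod 48), hence b_328 = b_40 = 2.

2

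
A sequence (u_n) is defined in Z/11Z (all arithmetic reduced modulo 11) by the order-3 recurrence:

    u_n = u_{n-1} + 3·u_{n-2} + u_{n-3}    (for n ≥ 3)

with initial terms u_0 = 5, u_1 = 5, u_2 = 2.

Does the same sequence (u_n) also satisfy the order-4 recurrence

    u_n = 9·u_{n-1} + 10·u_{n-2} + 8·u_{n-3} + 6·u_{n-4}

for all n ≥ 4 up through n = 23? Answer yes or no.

no

Terms u_0..u_23: 5, 5, 2, 0, 0, 2, 2, 8, 5, 9, 10, 9, 4, 8, 7, 2, 9, 0, 7, 5, 4, 4, 10, 4
n=4: candidate gives 2, actual u_4 = 0 ✗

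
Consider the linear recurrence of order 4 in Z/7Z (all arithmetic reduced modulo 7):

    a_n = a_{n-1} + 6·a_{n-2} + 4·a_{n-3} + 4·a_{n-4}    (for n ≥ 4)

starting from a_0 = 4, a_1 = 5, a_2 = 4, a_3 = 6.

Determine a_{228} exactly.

6

a_4 = 1·6 + 6·4 + 4·5 + 4·4 = 3
a_5 = 1·3 + 6·6 + 4·4 + 4·5 = 5
a_6 = 1·5 + 6·3 + 4·6 + 4·4 = 0
a_7 = 1·0 + 6·5 + 4·3 + 4·6 = 3
a_8 = 1·3 + 6·0 + 4·5 + 4·3 = 0
a_9 = 1·0 + 6·3 + 4·0 + 4·5 = 3
a_10 = 1·3 + 6·0 + 4·3 + 4·0 = 1
a_11 = 1·1 + 6·3 + 4·0 + 4·3 = 3
a_12 = 1·3 + 6·1 + 4·3 + 4·0 = 0
a_13 = 1·0 + 6·3 + 4·1 + 4·3 = 6
a_14 = 1·6 + 6·0 + 4·3 + 4·1 = 1
a_15 = 1·1 + 6·6 + 4·0 + 4·3 = 0
a_16 = 1·0 + 6·1 + 4·6 + 4·0 = 2
a_17 = 1·2 + 6·0 + 4·1 + 4·6 = 2
a_18 = 1·2 + 6·2 + 4·0 + 4·1 = 4
a_19 = 1·4 + 6·2 + 4·2 + 4·0 = 3
a_20 = 1·3 + 6·4 + 4·2 + 4·2 = 1
a_21 = 1·1 + 6·3 + 4·4 + 4·2 = 1
a_22 = 1·1 + 6·1 + 4·3 + 4·4 = 0
a_23 = 1·0 + 6·1 + 4·1 + 4·3 = 1
a_24 = 1·1 + 6·0 + 4·1 + 4·1 = 2
a_25 = 1·2 + 6·1 + 4·0 + 4·1 = 5
a_26 = 1·5 + 6·2 + 4·1 + 4·0 = 0
a_27 = 1·0 + 6·5 + 4·2 + 4·1 = 0
a_28 = 1·0 + 6·0 + 4·5 + 4·2 = 0
a_29 = 1·0 + 6·0 + 4·0 + 4·5 = 6
a_30 = 1·6 + 6·0 + 4·0 + 4·0 = 6
a_31 = 1·6 + 6·6 + 4·0 + 4·0 = 0
a_32 = 1·0 + 6·6 + 4·6 + 4·0 = 4
a_33 = 1·4 + 6·0 + 4·6 + 4·6 = 3
a_34 = 1·3 + 6·4 + 4·0 + 4·6 = 2
a_35 = 1·2 + 6·3 + 4·4 + 4·0 = 1
a_36 = 1·1 + 6·2 + 4·3 + 4·4 = 6
a_37 = 1·6 + 6·1 + 4·2 + 4·3 = 4
a_38 = 1·4 + 6·6 + 4·1 + 4·2 = 3
a_39 = 1·3 + 6·4 + 4·6 + 4·1 = 6
a_40 = 1·6 + 6·3 + 4·4 + 4·6 = 1
a_41 = 1·1 + 6·6 + 4·3 + 4·4 = 2
a_42 = 1·2 + 6·1 + 4·6 + 4·3 = 2
a_43 = 1·2 + 6·2 + 4·1 + 4·6 = 0
a_44 = 1·0 + 6·2 + 4·2 + 4·1 = 3
a_45 = 1·3 + 6·0 + 4·2 + 4·2 = 5
a_46 = 1·5 + 6·3 + 4·0 + 4·2 = 3
a_47 = 1·3 + 6·5 + 4·3 + 4·0 = 3
a_48 = 1·3 + 6·3 + 4·5 + 4·3 = 4
a_49 = 1·4 + 6·3 + 4·3 + 4·5 = 5
a_50 = 1·5 + 6·4 + 4·3 + 4·3 = 4
a_51 = 1·4 + 6·5 + 4·4 + 4·3 = 6
(a_48, a_49, a_50, a_51) = (4, 5, 4, 6) = (a_0, a_1, a_2, a_3), so the sequence has period 48.
228 ≡ 36 (mod 48), hence a_228 = a_36 = 6.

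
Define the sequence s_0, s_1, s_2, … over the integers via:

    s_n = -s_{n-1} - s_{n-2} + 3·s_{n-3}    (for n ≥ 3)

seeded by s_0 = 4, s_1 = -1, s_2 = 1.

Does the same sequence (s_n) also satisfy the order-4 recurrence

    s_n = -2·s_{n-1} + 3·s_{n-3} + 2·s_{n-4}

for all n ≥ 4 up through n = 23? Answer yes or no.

no

Terms s_0..s_23: 4, -1, 1, 12, -16, 7, 45, -100, 76, 159, -535, 604, 408, -2617, 4021, -180, -11692, 23935, -12783, -46228, 130816, -122937, -146563, 661948
n=4: candidate gives -19, actual s_4 = -16 ✗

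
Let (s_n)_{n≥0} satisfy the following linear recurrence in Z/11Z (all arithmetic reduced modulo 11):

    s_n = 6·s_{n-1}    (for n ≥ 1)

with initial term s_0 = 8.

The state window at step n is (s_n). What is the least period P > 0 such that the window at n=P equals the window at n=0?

n=0: window = (8)
n=1: window = (4)
n=2: window = (2)
n=3: window = (1)
n=4: window = (6)
n=5: window = (3)
n=6: window = (7)
n=7: window = (9)
n=8: window = (10)
n=9: window = (5)
n=10: window = (8)
window at n=10 equals window at n=0 → period = 10

10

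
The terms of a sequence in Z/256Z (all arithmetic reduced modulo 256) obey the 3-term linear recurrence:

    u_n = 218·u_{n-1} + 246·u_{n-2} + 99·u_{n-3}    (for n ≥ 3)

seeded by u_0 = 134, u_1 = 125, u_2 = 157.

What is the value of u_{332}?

221

u_3 = 218·157 + 246·125 + 99·134 = 162
u_4 = 218·162 + 246·157 + 99·125 = 41
u_5 = 218·41 + 246·162 + 99·157 = 77
u_6 = 218·77 + 246·41 + 99·162 = 158
u_7 = 218·158 + 246·77 + 99·41 = 101
u_8 = 218·101 + 246·158 + 99·77 = 157
Continuing the recurrence:
  u_9 = 218;  u_10 = 145;  u_11 = 173;  u_12 = 246;  u_13 = 205;  u_14 = 221
  u_15 = 82;  u_16 = 121;  u_17 = 77;  u_18 = 142;  u_19 = 181;  u_20 = 93
  u_21 = 10;  u_22 = 225;  u_23 = 45;  u_24 = 102;  u_25 = 29;  u_26 = 29
  u_27 = 2;  u_28 = 201;  u_29 = 77;  u_30 = 126;  u_31 = 5;  u_32 = 29
  u_33 = 58;  u_34 = 49;  u_35 = 173;  u_36 = 214;  u_37 = 109;  u_38 = 93
  u_39 = 178;  u_40 = 25;  u_41 = 77;  u_42 = 110;  u_43 = 85;  u_44 = 221
  u_45 = 106;  u_46 = 129;  u_47 = 45;  u_48 = 70;  u_49 = 189;  u_50 = 157
  u_51 = 98;  u_52 = 105;  u_53 = 77;  u_54 = 94;  u_55 = 165;  u_56 = 157
  u_57 = 154;  u_58 = 209;  u_59 = 173;  u_60 = 182;  u_61 = 13;  u_62 = 221
  u_63 = 18;  u_64 = 185;  u_65 = 77;  u_66 = 78;  u_67 = 245;  u_68 = 93
  u_69 = 202;  u_70 = 33;  u_71 = 45;  u_72 = 38;  u_73 = 93;  u_74 = 29
  u_75 = 194;  u_76 = 9;  u_77 = 77;  u_78 = 62;  u_79 = 69;  u_80 = 29
  u_81 = 250;  u_82 = 113;  u_83 = 173;  u_84 = 150;  u_85 = 173;  u_86 = 93
  u_87 = 114;  u_88 = 89;  u_89 = 77;  u_90 = 46;  u_91 = 149;  u_92 = 221
  u_93 = 42;  u_94 = 193;  u_95 = 45;  u_96 = 6;  u_97 = 253;  u_98 = 157
  u_99 = 34;  u_100 = 169;  u_101 = 77;  u_102 = 30;  u_103 = 229;  u_104 = 157
  u_105 = 90;  u_106 = 17;  u_107 = 173;  u_108 = 118;  u_109 = 77;  u_110 = 221
  u_111 = 210;  u_112 = 249;  u_113 = 77;  u_114 = 14;  u_115 = 53;  u_116 = 93
  u_117 = 138;  u_118 = 97;  u_119 = 45;  u_120 = 230;  u_121 = 157;  u_122 = 29
  u_123 = 130;  u_124 = 73;  u_125 = 77;  u_126 = 254;  u_127 = 133;  u_128 = 29
  u_129 = 186;  u_130 = 177;  u_131 = 173;  u_132 = 86;  u_133 = 237;  u_134 = 93
  u_135 = 50;  u_136 = 153;  u_137 = 77;  u_138 = 238;  u_139 = 213;  u_140 = 221
  u_141 = 234;  u_142 = 1;  u_143 = 45;  u_144 = 198;  u_145 = 61;  u_146 = 157
  u_147 = 226;  u_148 = 233;  u_149 = 77;  u_150 = 222;  u_151 = 37;  u_152 = 157
  u_153 = 26;  u_154 = 81;  u_155 = 173;  u_156 = 54;  u_157 = 141;  u_158 = 221
  u_159 = 146;  u_160 = 57;  u_161 = 77;  u_162 = 206;  u_163 = 117;  u_164 = 93
  u_165 = 74;  u_166 = 161;  u_167 = 45;  u_168 = 166;  u_169 = 221;  u_170 = 29
  u_171 = 66;  u_172 = 137;  u_173 = 77;  u_174 = 190;  u_175 = 197;  u_176 = 29
  u_177 = 122;  u_178 = 241;  u_179 = 173;  u_180 = 22;  u_181 = 45;  u_182 = 93
  u_183 = 242;  u_184 = 217;  u_185 = 77;  u_186 = 174;  u_187 = 21;  u_188 = 221
  u_189 = 170;  u_190 = 65;  u_191 = 45;  u_192 = 134;  u_193 = 125;  u_194 = 157
  u_195 = 162;  u_196 = 41;  u_197 = 77;  u_198 = 158;  u_199 = 101;  u_200 = 157
  u_201 = 218;  u_202 = 145;  u_203 = 173;  u_204 = 246;  u_205 = 205;  u_206 = 221
  u_207 = 82;  u_208 = 121;  u_209 = 77;  u_210 = 142;  u_211 = 181;  u_212 = 93
  u_213 = 10;  u_214 = 225;  u_215 = 45;  u_216 = 102;  u_217 = 29;  u_218 = 29
  u_219 = 2;  u_220 = 201;  u_221 = 77;  u_222 = 126;  u_223 = 5;  u_224 = 29
  u_225 = 58;  u_226 = 49;  u_227 = 173;  u_228 = 214;  u_229 = 109;  u_230 = 93
  u_231 = 178;  u_232 = 25;  u_233 = 77;  u_234 = 110;  u_235 = 85;  u_236 = 221
  u_237 = 106;  u_238 = 129;  u_239 = 45;  u_240 = 70;  u_241 = 189;  u_242 = 157
  u_243 = 98;  u_244 = 105;  u_245 = 77;  u_246 = 94;  u_247 = 165;  u_248 = 157
  u_249 = 154;  u_250 = 209;  u_251 = 173;  u_252 = 182;  u_253 = 13;  u_254 = 221
  u_255 = 18;  u_256 = 185;  u_257 = 77;  u_258 = 78;  u_259 = 245;  u_260 = 93
  u_261 = 202;  u_262 = 33;  u_263 = 45;  u_264 = 38;  u_265 = 93;  u_266 = 29
  u_267 = 194;  u_268 = 9;  u_269 = 77;  u_270 = 62;  u_271 = 69;  u_272 = 29
  u_273 = 250;  u_274 = 113;  u_275 = 173;  u_276 = 150;  u_277 = 173;  u_278 = 93
  u_279 = 114;  u_280 = 89;  u_281 = 77;  u_282 = 46;  u_283 = 149;  u_284 = 221
  u_285 = 42;  u_286 = 193;  u_287 = 45;  u_288 = 6;  u_289 = 253;  u_290 = 157
  u_291 = 34;  u_292 = 169;  u_293 = 77;  u_294 = 30;  u_295 = 229;  u_296 = 157
  u_297 = 90;  u_298 = 17;  u_299 = 173;  u_300 = 118;  u_301 = 77;  u_302 = 221
  u_303 = 210;  u_304 = 249;  u_305 = 77;  u_306 = 14;  u_307 = 53;  u_308 = 93
  u_309 = 138;  u_310 = 97;  u_311 = 45;  u_312 = 230;  u_313 = 157;  u_314 = 29
  u_315 = 130;  u_316 = 73;  u_317 = 77;  u_318 = 254;  u_319 = 133;  u_320 = 29
  u_321 = 186;  u_322 = 177;  u_323 = 173;  u_324 = 86;  u_325 = 237;  u_326 = 93
  u_327 = 50;  u_328 = 153;  u_329 = 77;  u_330 = 238
u_331 = 218·238 + 246·77 + 99·153 = 213
u_332 = 218·213 + 246·238 + 99·77 = 221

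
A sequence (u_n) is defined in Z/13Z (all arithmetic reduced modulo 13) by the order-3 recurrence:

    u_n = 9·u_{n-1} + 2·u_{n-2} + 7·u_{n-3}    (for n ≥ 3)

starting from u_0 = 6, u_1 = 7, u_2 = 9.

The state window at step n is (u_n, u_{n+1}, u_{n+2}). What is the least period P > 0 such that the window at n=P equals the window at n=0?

n=0: window = (6, 7, 9)
n=1: window = (7, 9, 7)
n=2: window = (9, 7, 0)
n=3: window = (7, 0, 12)
n=4: window = (0, 12, 1)
n=5: window = (12, 1, 7)
n=6: window = (1, 7, 6)
n=7: window = (7, 6, 10)
n=8: window = (6, 10, 8)
n=9: window = (10, 8, 4)
n=10: window = (8, 4, 5)
n=11: window = (4, 5, 5)
n=12: window = (5, 5, 5)
n=13: window = (5, 5, 12)
n=14: window = (5, 12, 10)
n=15: window = (12, 10, 6)
n=16: window = (10, 6, 2)
n=17: window = (6, 2, 9)
n=18: window = (2, 9, 10)
n=19: window = (9, 10, 5)
n=20: window = (10, 5, 11)
n=21: window = (5, 11, 10)
n=22: window = (11, 10, 4)
n=23: window = (10, 4, 3)
n=24: window = (4, 3, 1)
n=25: window = (3, 1, 4)
n=26: window = (1, 4, 7)
n=27: window = (4, 7, 0)
n=28: window = (7, 0, 3)
n=29: window = (0, 3, 11)
n=30: window = (3, 11, 1)
n=31: window = (11, 1, 0)
n=32: window = (1, 0, 1)
n=33: window = (0, 1, 3)
n=34: window = (1, 3, 3)
n=35: window = (3, 3, 1)
n=36: window = (3, 1, 10)
n=37: window = (1, 10, 9)
n=38: window = (10, 9, 4)
n=39: window = (9, 4, 7)
n=40: window = (4, 7, 4)
…
n=154: window = (5, 11, 6)
n=155: window = (11, 6, 7)
n=156: window = (6, 7, 9)
window at n=156 equals window at n=0 → period = 156

156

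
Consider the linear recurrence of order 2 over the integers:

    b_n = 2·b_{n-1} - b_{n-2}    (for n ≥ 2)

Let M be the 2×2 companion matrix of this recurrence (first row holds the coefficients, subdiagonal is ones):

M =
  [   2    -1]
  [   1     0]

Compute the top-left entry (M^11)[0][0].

12

(M^11)[0][0] is the top entry after applying M 11 times to the unit state (1, 0). Equivalently it is h_{12} for the auxiliary sequence (h_n) obeying the same recurrence with h_1 = 1 and h_i = 0 for 0 ≤ i < 1:
h_2 = 2·1 + -1·0 = 2
h_3 = 2·2 + -1·1 = 3
h_4 = 2·3 + -1·2 = 4
h_5 = 2·4 + -1·3 = 5
h_6 = 2·5 + -1·4 = 6
h_7 = 2·6 + -1·5 = 7
h_8 = 2·7 + -1·6 = 8
h_9 = 2·8 + -1·7 = 9
h_10 = 2·9 + -1·8 = 10
h_11 = 2·10 + -1·9 = 11
h_12 = 2·11 + -1·10 = 12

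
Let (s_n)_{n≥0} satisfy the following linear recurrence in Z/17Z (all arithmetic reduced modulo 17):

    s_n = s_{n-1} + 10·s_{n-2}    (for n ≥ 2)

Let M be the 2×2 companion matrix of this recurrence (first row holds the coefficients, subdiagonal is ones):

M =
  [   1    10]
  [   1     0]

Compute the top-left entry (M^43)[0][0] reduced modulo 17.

(M^43)[0][0] is the top entry after applying M 43 times to the unit state (1, 0). Equivalently it is h_{44} for the auxiliary sequence (h_n) obeying the same recurrence with h_1 = 1 and h_i = 0 for 0 ≤ i < 1:
h_2 = 1·1 + 10·0 = 1
h_3 = 1·1 + 10·1 = 11
h_4 = 1·11 + 10·1 = 4
h_5 = 1·4 + 10·11 = 12
h_6 = 1·12 + 10·4 = 1
h_7 = 1·1 + 10·12 = 2
h_8 = 1·2 + 10·1 = 12
h_9 = 1·12 + 10·2 = 15
h_10 = 1·15 + 10·12 = 16
h_11 = 1·16 + 10·15 = 13
h_12 = 1·13 + 10·16 = 3
h_13 = 1·3 + 10·13 = 14
h_14 = 1·14 + 10·3 = 10
h_15 = 1·10 + 10·14 = 14
h_16 = 1·14 + 10·10 = 12
h_17 = 1·12 + 10·14 = 16
h_18 = 1·16 + 10·12 = 0
h_19 = 1·0 + 10·16 = 7
h_20 = 1·7 + 10·0 = 7
h_21 = 1·7 + 10·7 = 9
h_22 = 1·9 + 10·7 = 11
h_23 = 1·11 + 10·9 = 16
h_24 = 1·16 + 10·11 = 7
h_25 = 1·7 + 10·16 = 14
h_26 = 1·14 + 10·7 = 16
h_27 = 1·16 + 10·14 = 3
h_28 = 1·3 + 10·16 = 10
h_29 = 1·10 + 10·3 = 6
h_30 = 1·6 + 10·10 = 4
h_31 = 1·4 + 10·6 = 13
h_32 = 1·13 + 10·4 = 2
h_33 = 1·2 + 10·13 = 13
h_34 = 1·13 + 10·2 = 16
h_35 = 1·16 + 10·13 = 10
h_36 = 1·10 + 10·16 = 0
h_37 = 1·0 + 10·10 = 15
h_38 = 1·15 + 10·0 = 15
h_39 = 1·15 + 10·15 = 12
h_40 = 1·12 + 10·15 = 9
h_41 = 1·9 + 10·12 = 10
h_42 = 1·10 + 10·9 = 15
h_43 = 1·15 + 10·10 = 13
h_44 = 1·13 + 10·15 = 10

10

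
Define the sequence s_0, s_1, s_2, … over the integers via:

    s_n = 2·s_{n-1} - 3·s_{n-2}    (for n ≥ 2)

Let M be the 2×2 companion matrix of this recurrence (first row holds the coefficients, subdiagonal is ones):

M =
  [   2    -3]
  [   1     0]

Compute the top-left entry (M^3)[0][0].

(M^3)[0][0] is the top entry after applying M 3 times to the unit state (1, 0). Equivalently it is h_{4} for the auxiliary sequence (h_n) obeying the same recurrence with h_1 = 1 and h_i = 0 for 0 ≤ i < 1:
h_2 = 2·1 + -3·0 = 2
h_3 = 2·2 + -3·1 = 1
h_4 = 2·1 + -3·2 = -4

-4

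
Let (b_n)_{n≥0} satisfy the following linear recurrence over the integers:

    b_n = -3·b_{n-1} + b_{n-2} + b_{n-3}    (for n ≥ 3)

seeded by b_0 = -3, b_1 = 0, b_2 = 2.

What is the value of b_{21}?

b_3 = -3·2 + 1·0 + 1·-3 = -9
b_4 = -3·-9 + 1·2 + 1·0 = 29
b_5 = -3·29 + 1·-9 + 1·2 = -94
b_6 = -3·-94 + 1·29 + 1·-9 = 302
b_7 = -3·302 + 1·-94 + 1·29 = -971
b_8 = -3·-971 + 1·302 + 1·-94 = 3121
b_9 = -3·3121 + 1·-971 + 1·302 = -10032
b_10 = -3·-10032 + 1·3121 + 1·-971 = 32246
b_11 = -3·32246 + 1·-10032 + 1·3121 = -103649
b_12 = -3·-103649 + 1·32246 + 1·-10032 = 333161
b_13 = -3·333161 + 1·-103649 + 1·32246 = -1070886
b_14 = -3·-1070886 + 1·333161 + 1·-103649 = 3442170
b_15 = -3·3442170 + 1·-1070886 + 1·333161 = -11064235
b_16 = -3·-11064235 + 1·3442170 + 1·-1070886 = 35563989
b_17 = -3·35563989 + 1·-11064235 + 1·3442170 = -114314032
b_18 = -3·-114314032 + 1·35563989 + 1·-11064235 = 367441850
b_19 = -3·367441850 + 1·-114314032 + 1·35563989 = -1181075593
b_20 = -3·-1181075593 + 1·367441850 + 1·-114314032 = 3796354597
b_21 = -3·3796354597 + 1·-1181075593 + 1·367441850 = -12202697534

-12202697534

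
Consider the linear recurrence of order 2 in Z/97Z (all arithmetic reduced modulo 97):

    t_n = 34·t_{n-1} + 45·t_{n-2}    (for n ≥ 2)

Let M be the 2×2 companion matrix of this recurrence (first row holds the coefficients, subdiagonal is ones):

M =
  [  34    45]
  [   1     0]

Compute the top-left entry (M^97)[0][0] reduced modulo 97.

(M^97)[0][0] is the top entry after applying M 97 times to the unit state (1, 0). Equivalently it is h_{98} for the auxiliary sequence (h_n) obeying the same recurrence with h_1 = 1 and h_i = 0 for 0 ≤ i < 1:
h_2 = 34·1 + 45·0 = 34
h_3 = 34·34 + 45·1 = 37
h_4 = 34·37 + 45·34 = 72
h_5 = 34·72 + 45·37 = 39
h_6 = 34·39 + 45·72 = 7
h_7 = 34·7 + 45·39 = 53
h_8 = 34·53 + 45·7 = 80
h_9 = 34·80 + 45·53 = 61
h_10 = 34·61 + 45·80 = 48
h_11 = 34·48 + 45·61 = 12
h_12 = 34·12 + 45·48 = 46
h_13 = 34·46 + 45·12 = 67
h_14 = 34·67 + 45·46 = 80
h_15 = 34·80 + 45·67 = 12
h_16 = 34·12 + 45·80 = 31
h_17 = 34·31 + 45·12 = 42
h_18 = 34·42 + 45·31 = 10
h_19 = 34·10 + 45·42 = 96
h_20 = 34·96 + 45·10 = 28
h_21 = 34·28 + 45·96 = 34
h_22 = 34·34 + 45·28 = 88
h_23 = 34·88 + 45·34 = 60
h_24 = 34·60 + 45·88 = 83
h_25 = 34·83 + 45·60 = 90
h_26 = 34·90 + 45·83 = 5
h_27 = 34·5 + 45·90 = 49
h_28 = 34·49 + 45·5 = 48
h_29 = 34·48 + 45·49 = 54
h_30 = 34·54 + 45·48 = 19
h_31 = 34·19 + 45·54 = 69
h_32 = 34·69 + 45·19 = 0
h_33 = 34·0 + 45·69 = 1
(h_32, h_33) = (0, 1) = (h_0, h_1), so the sequence has period 32.
98 ≡ 2 (mod 32), hence h_98 = h_2 = 34.

34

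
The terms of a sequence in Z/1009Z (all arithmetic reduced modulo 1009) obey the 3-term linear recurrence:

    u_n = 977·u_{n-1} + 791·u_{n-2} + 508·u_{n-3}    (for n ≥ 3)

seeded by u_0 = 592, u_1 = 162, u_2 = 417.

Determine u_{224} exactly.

640

u_3 = 977·417 + 791·162 + 508·592 = 835
u_4 = 977·835 + 791·417 + 508·162 = 994
u_5 = 977·994 + 791·835 + 508·417 = 16
u_6 = 977·16 + 791·994 + 508·835 = 131
u_7 = 977·131 + 791·16 + 508·994 = 844
u_8 = 977·844 + 791·131 + 508·16 = 994
Continuing the recurrence:
  u_9 = 80;  u_10 = 637;  u_11 = 970;  u_12 = 895;  u_13 = 758;  u_14 = 964
  u_15 = 264;  u_16 = 988;  u_17 = 980;  u_18 = 376;  u_19 = 775;  u_20 = 589
  u_21 = 183;  u_22 = 129;  u_23 = 922;  u_24 = 23;  u_25 = 15;  u_26 = 760
  u_27 = 238;  u_28 = 809;  u_29 = 563;  u_30 = 183;  u_31 = 871;  u_32 = 294
  u_33 = 632;  u_34 = 966;  u_35 = 844;  u_36 = 722;  u_37 = 103;  u_38 = 675
  u_39 = 851;  u_40 = 31;  u_41 = 1004;  u_42 = 921;  u_43 = 483;  u_44 = 179
  u_45 = 669;  u_46 = 287;  u_47 = 482;  u_48 = 531;  u_49 = 521;  u_50 = 427
  u_51 = 237;  u_52 = 540;  u_53 = 656;  u_54 = 855;  u_55 = 25;  u_56 = 762
  u_57 = 906;  u_58 = 221;  u_59 = 896;  u_60 = 987;  u_61 = 382;  u_62 = 753
  u_63 = 514;  u_64 = 337;  u_65 = 375;  u_66 = 80;  u_67 = 112;  u_68 = 973
  u_69 = 223;  u_70 = 95;  u_71 = 688;  u_72 = 937;  u_73 = 471;  u_74 = 5
  u_75 = 837;  u_76 = 513;  u_77 = 413;  u_78 = 473;  u_79 = 48;  u_80 = 218
  u_81 = 864;  u_82 = 671;  u_83 = 811;  u_84 = 306;  u_85 = 910;  u_86 = 343
  u_87 = 578;  u_88 = 725;  u_89 = 824;  u_90 = 234;  u_91 = 569;  u_92 = 258
  u_93 = 700;  u_94 = 536;  u_95 = 663;  u_96 = 601;  u_97 = 559;  u_98 = 224
  u_99 = 712;  u_100 = 466;  u_101 = 168;  u_102 = 464;  u_103 = 609;  u_104 = 19
  u_105 = 433;  u_106 = 782;  u_107 = 215;  u_108 = 230;  u_109 = 975;  u_110 = 637
  u_111 = 950;  u_112 = 127;  u_113 = 433;  u_114 = 125;  u_115 = 428;  u_116 = 425
  u_117 = 992;  u_118 = 202;  u_119 = 243;  u_120 = 92;  u_121 = 284;  u_122 = 463
  u_123 = 278;  u_124 = 136;  u_125 = 736;  u_126 = 241;  u_127 = 819;  u_128 = 514
  u_129 = 86;  u_130 = 566;  u_131 = 254;  u_132 = 964;  u_133 = 517;  u_134 = 209
  u_135 = 15;  u_136 = 668;  u_137 = 806;  u_138 = 671;  u_139 = 904;  u_140 = 154
  u_141 = 635;  u_142 = 731;  u_143 = 157;  u_144 = 794;  u_145 = 942;  u_146 = 627
  u_147 = 348;  u_148 = 771;  u_149 = 36;  u_150 = 491;  u_151 = 832;  u_152 = 661
  u_153 = 486;  u_154 = 666;  u_155 = 674;  u_156 = 421;  u_157 = 340;  u_158 = 601
  u_159 = 445;  u_160 = 219;  u_161 = 499;  u_162 = 910;  u_163 = 593;  u_164 = 821
  u_165 = 1007;  u_166 = 241;  u_167 = 138;  u_168 = 552;  u_169 = 14;  u_170 = 779
  u_171 = 186;  u_172 = 850;  u_173 = 59;  u_174 = 128;  u_175 = 143;  u_176 = 519
  u_177 = 89;  u_178 = 41;  u_179 = 778;  u_180 = 279;  u_181 = 709;  u_182 = 942
  u_183 = 413;  u_184 = 340;  u_185 = 256;  u_186 = 358;  u_187 = 520;  u_188 = 49
  u_189 = 342;  u_190 = 374;  u_191 = 926;  u_192 = 14;  u_193 = 793;  u_194 = 38
  u_195 = 516;  u_196 = 682;  u_197 = 18;  u_198 = 877;  u_199 = 669;  u_200 = 368
  u_201 = 333;  u_202 = 758;  u_203 = 293;  u_204 = 598;  u_205 = 363;  u_206 = 810
  u_207 = 966;  u_208 = 119;  u_209 = 329;  u_210 = 208;  u_211 = 236;  u_212 = 219
  u_213 = 794;  u_214 = 324;  u_215 = 440;  u_216 = 805;  u_217 = 534;  u_218 = 672
  u_219 = 612;  u_220 = 256;  u_221 = 995;  u_222 = 259
u_223 = 977·259 + 791·995 + 508·256 = 705
u_224 = 977·705 + 791·259 + 508·995 = 640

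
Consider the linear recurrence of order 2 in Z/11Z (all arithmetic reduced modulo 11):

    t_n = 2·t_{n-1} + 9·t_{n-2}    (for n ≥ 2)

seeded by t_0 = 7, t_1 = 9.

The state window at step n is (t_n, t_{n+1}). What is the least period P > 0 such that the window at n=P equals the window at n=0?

40

n=0: window = (7, 9)
n=1: window = (9, 4)
n=2: window = (4, 1)
n=3: window = (1, 5)
n=4: window = (5, 8)
n=5: window = (8, 6)
n=6: window = (6, 7)
n=7: window = (7, 2)
n=8: window = (2, 1)
n=9: window = (1, 9)
n=10: window = (9, 5)
n=11: window = (5, 3)
n=12: window = (3, 7)
n=13: window = (7, 8)
n=14: window = (8, 2)
n=15: window = (2, 10)
n=16: window = (10, 5)
n=17: window = (5, 1)
n=18: window = (1, 3)
n=19: window = (3, 4)
n=20: window = (4, 2)
n=21: window = (2, 7)
n=22: window = (7, 10)
n=23: window = (10, 6)
n=24: window = (6, 3)
n=25: window = (3, 5)
n=26: window = (5, 4)
n=27: window = (4, 9)
n=28: window = (9, 10)
n=29: window = (10, 2)
n=30: window = (2, 6)
n=31: window = (6, 8)
n=32: window = (8, 4)
n=33: window = (4, 3)
n=34: window = (3, 9)
n=35: window = (9, 1)
n=36: window = (1, 6)
n=37: window = (6, 10)
n=38: window = (10, 8)
n=39: window = (8, 7)
n=40: window = (7, 9)
window at n=40 equals window at n=0 → period = 40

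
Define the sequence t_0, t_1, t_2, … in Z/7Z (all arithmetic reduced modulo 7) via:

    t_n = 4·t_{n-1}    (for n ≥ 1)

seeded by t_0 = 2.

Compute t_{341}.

t_1 = 4·2 = 1
t_2 = 4·1 = 4
t_3 = 4·4 = 2
(t_3) = (2) = (t_0), so the sequence has period 3.
341 ≡ 2 (mod 3), hence t_341 = t_2 = 4.

4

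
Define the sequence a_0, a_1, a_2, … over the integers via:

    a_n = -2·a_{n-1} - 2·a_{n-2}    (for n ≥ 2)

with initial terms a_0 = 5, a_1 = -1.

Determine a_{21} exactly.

1024

a_2 = -2·-1 + -2·5 = -8
a_3 = -2·-8 + -2·-1 = 18
a_4 = -2·18 + -2·-8 = -20
a_5 = -2·-20 + -2·18 = 4
a_6 = -2·4 + -2·-20 = 32
a_7 = -2·32 + -2·4 = -72
a_8 = -2·-72 + -2·32 = 80
a_9 = -2·80 + -2·-72 = -16
a_10 = -2·-16 + -2·80 = -128
a_11 = -2·-128 + -2·-16 = 288
a_12 = -2·288 + -2·-128 = -320
a_13 = -2·-320 + -2·288 = 64
a_14 = -2·64 + -2·-320 = 512
a_15 = -2·512 + -2·64 = -1152
a_16 = -2·-1152 + -2·512 = 1280
a_17 = -2·1280 + -2·-1152 = -256
a_18 = -2·-256 + -2·1280 = -2048
a_19 = -2·-2048 + -2·-256 = 4608
a_20 = -2·4608 + -2·-2048 = -5120
a_21 = -2·-5120 + -2·4608 = 1024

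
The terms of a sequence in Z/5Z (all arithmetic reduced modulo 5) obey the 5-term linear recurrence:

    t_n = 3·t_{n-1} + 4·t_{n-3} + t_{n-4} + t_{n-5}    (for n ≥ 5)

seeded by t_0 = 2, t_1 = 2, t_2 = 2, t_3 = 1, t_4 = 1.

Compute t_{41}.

3

t_5 = 3·1 + 0·1 + 4·2 + 1·2 + 1·2 = 0
t_6 = 3·0 + 0·1 + 4·1 + 1·2 + 1·2 = 3
t_7 = 3·3 + 0·0 + 4·1 + 1·1 + 1·2 = 1
t_8 = 3·1 + 0·3 + 4·0 + 1·1 + 1·1 = 0
t_9 = 3·0 + 0·1 + 4·3 + 1·0 + 1·1 = 3
t_10 = 3·3 + 0·0 + 4·1 + 1·3 + 1·0 = 1
t_11 = 3·1 + 0·3 + 4·0 + 1·1 + 1·3 = 2
t_12 = 3·2 + 0·1 + 4·3 + 1·0 + 1·1 = 4
t_13 = 3·4 + 0·2 + 4·1 + 1·3 + 1·0 = 4
t_14 = 3·4 + 0·4 + 4·2 + 1·1 + 1·3 = 4
t_15 = 3·4 + 0·4 + 4·4 + 1·2 + 1·1 = 1
t_16 = 3·1 + 0·4 + 4·4 + 1·4 + 1·2 = 0
t_17 = 3·0 + 0·1 + 4·4 + 1·4 + 1·4 = 4
t_18 = 3·4 + 0·0 + 4·1 + 1·4 + 1·4 = 4
t_19 = 3·4 + 0·4 + 4·0 + 1·1 + 1·4 = 2
t_20 = 3·2 + 0·4 + 4·4 + 1·0 + 1·1 = 3
t_21 = 3·3 + 0·2 + 4·4 + 1·4 + 1·0 = 4
t_22 = 3·4 + 0·3 + 4·2 + 1·4 + 1·4 = 3
t_23 = 3·3 + 0·4 + 4·3 + 1·2 + 1·4 = 2
t_24 = 3·2 + 0·3 + 4·4 + 1·3 + 1·2 = 2
t_25 = 3·2 + 0·2 + 4·3 + 1·4 + 1·3 = 0
t_26 = 3·0 + 0·2 + 4·2 + 1·3 + 1·4 = 0
t_27 = 3·0 + 0·0 + 4·2 + 1·2 + 1·3 = 3
t_28 = 3·3 + 0·0 + 4·0 + 1·2 + 1·2 = 3
t_29 = 3·3 + 0·3 + 4·0 + 1·0 + 1·2 = 1
t_30 = 3·1 + 0·3 + 4·3 + 1·0 + 1·0 = 0
t_31 = 3·0 + 0·1 + 4·3 + 1·3 + 1·0 = 0
t_32 = 3·0 + 0·0 + 4·1 + 1·3 + 1·3 = 0
t_33 = 3·0 + 0·0 + 4·0 + 1·1 + 1·3 = 4
t_34 = 3·4 + 0·0 + 4·0 + 1·0 + 1·1 = 3
t_35 = 3·3 + 0·4 + 4·0 + 1·0 + 1·0 = 4
t_36 = 3·4 + 0·3 + 4·4 + 1·0 + 1·0 = 3
t_37 = 3·3 + 0·4 + 4·3 + 1·4 + 1·0 = 0
t_38 = 3·0 + 0·3 + 4·4 + 1·3 + 1·4 = 3
t_39 = 3·3 + 0·0 + 4·3 + 1·4 + 1·3 = 3
t_40 = 3·3 + 0·3 + 4·0 + 1·3 + 1·4 = 1
t_41 = 3·1 + 0·3 + 4·3 + 1·0 + 1·3 = 3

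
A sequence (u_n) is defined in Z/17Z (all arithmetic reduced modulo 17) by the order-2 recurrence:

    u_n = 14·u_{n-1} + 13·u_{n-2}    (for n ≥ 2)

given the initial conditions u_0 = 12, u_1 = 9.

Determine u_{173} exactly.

u_2 = 14·9 + 13·12 = 10
u_3 = 14·10 + 13·9 = 2
u_4 = 14·2 + 13·10 = 5
u_5 = 14·5 + 13·2 = 11
u_6 = 14·11 + 13·5 = 15
u_7 = 14·15 + 13·11 = 13
u_8 = 14·13 + 13·15 = 3
u_9 = 14·3 + 13·13 = 7
u_10 = 14·7 + 13·3 = 1
u_11 = 14·1 + 13·7 = 3
u_12 = 14·3 + 13·1 = 4
u_13 = 14·4 + 13·3 = 10
u_14 = 14·10 + 13·4 = 5
u_15 = 14·5 + 13·10 = 13
u_16 = 14·13 + 13·5 = 9
u_17 = 14·9 + 13·13 = 6
u_18 = 14·6 + 13·9 = 14
u_19 = 14·14 + 13·6 = 2
u_20 = 14·2 + 13·14 = 6
u_21 = 14·6 + 13·2 = 8
u_22 = 14·8 + 13·6 = 3
u_23 = 14·3 + 13·8 = 10
u_24 = 14·10 + 13·3 = 9
u_25 = 14·9 + 13·10 = 1
u_26 = 14·1 + 13·9 = 12
u_27 = 14·12 + 13·1 = 11
u_28 = 14·11 + 13·12 = 4
u_29 = 14·4 + 13·11 = 12
u_30 = 14·12 + 13·4 = 16
u_31 = 14·16 + 13·12 = 6
u_32 = 14·6 + 13·16 = 3
u_33 = 14·3 + 13·6 = 1
u_34 = 14·1 + 13·3 = 2
u_35 = 14·2 + 13·1 = 7
u_36 = 14·7 + 13·2 = 5
u_37 = 14·5 + 13·7 = 8
u_38 = 14·8 + 13·5 = 7
u_39 = 14·7 + 13·8 = 15
u_40 = 14·15 + 13·7 = 12
u_41 = 14·12 + 13·15 = 6
u_42 = 14·6 + 13·12 = 2
u_43 = 14·2 + 13·6 = 4
u_44 = 14·4 + 13·2 = 14
u_45 = 14·14 + 13·4 = 10
u_46 = 14·10 + 13·14 = 16
u_47 = 14·16 + 13·10 = 14
u_48 = 14·14 + 13·16 = 13
u_49 = 14·13 + 13·14 = 7
u_50 = 14·7 + 13·13 = 12
u_51 = 14·12 + 13·7 = 4
u_52 = 14·4 + 13·12 = 8
u_53 = 14·8 + 13·4 = 11
u_54 = 14·11 + 13·8 = 3
u_55 = 14·3 + 13·11 = 15
u_56 = 14·15 + 13·3 = 11
u_57 = 14·11 + 13·15 = 9
u_58 = 14·9 + 13·11 = 14
u_59 = 14·14 + 13·9 = 7
u_60 = 14·7 + 13·14 = 8
u_61 = 14·8 + 13·7 = 16
u_62 = 14·16 + 13·8 = 5
u_63 = 14·5 + 13·16 = 6
u_64 = 14·6 + 13·5 = 13
u_65 = 14·13 + 13·6 = 5
u_66 = 14·5 + 13·13 = 1
u_67 = 14·1 + 13·5 = 11
u_68 = 14·11 + 13·1 = 14
u_69 = 14·14 + 13·11 = 16
u_70 = 14·16 + 13·14 = 15
u_71 = 14·15 + 13·16 = 10
u_72 = 14·10 + 13·15 = 12
u_73 = 14·12 + 13·10 = 9
(u_72, u_73) = (12, 9) = (u_0, u_1), so the sequence has period 72.
173 ≡ 29 (mod 72), hence u_173 = u_29 = 12.

12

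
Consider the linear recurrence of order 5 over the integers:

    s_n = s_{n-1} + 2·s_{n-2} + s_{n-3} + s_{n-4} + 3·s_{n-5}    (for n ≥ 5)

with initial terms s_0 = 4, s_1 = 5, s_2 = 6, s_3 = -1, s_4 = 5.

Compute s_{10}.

s_5 = 1·5 + 2·-1 + 1·6 + 1·5 + 3·4 = 26
s_6 = 1·26 + 2·5 + 1·-1 + 1·6 + 3·5 = 56
s_7 = 1·56 + 2·26 + 1·5 + 1·-1 + 3·6 = 130
s_8 = 1·130 + 2·56 + 1·26 + 1·5 + 3·-1 = 270
s_9 = 1·270 + 2·130 + 1·56 + 1·26 + 3·5 = 627
s_10 = 1·627 + 2·270 + 1·130 + 1·56 + 3·26 = 1431

1431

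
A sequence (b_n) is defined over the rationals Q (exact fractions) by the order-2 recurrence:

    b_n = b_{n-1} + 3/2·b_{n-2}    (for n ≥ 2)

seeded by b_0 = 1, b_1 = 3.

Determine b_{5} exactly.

b_2 = 1·3 + 3/2·1 = 9/2
b_3 = 1·9/2 + 3/2·3 = 9
b_4 = 1·9 + 3/2·9/2 = 63/4
b_5 = 1·63/4 + 3/2·9 = 117/4

117/4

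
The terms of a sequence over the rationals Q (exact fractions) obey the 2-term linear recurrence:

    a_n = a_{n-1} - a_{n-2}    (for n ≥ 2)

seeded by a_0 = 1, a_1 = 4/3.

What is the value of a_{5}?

a_2 = 1·4/3 + -1·1 = 1/3
a_3 = 1·1/3 + -1·4/3 = -1
a_4 = 1·-1 + -1·1/3 = -4/3
a_5 = 1·-4/3 + -1·-1 = -1/3

-1/3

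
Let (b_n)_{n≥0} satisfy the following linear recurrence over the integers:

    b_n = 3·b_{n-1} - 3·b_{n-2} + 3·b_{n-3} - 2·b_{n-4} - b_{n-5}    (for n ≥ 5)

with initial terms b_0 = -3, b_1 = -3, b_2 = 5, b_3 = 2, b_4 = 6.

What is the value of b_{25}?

b_5 = 3·6 + -3·2 + 3·5 + -2·-3 + -1·-3 = 36
b_6 = 3·36 + -3·6 + 3·2 + -2·5 + -1·-3 = 89
b_7 = 3·89 + -3·36 + 3·6 + -2·2 + -1·5 = 168
b_8 = 3·168 + -3·89 + 3·36 + -2·6 + -1·2 = 331
b_9 = 3·331 + -3·168 + 3·89 + -2·36 + -1·6 = 678
b_10 = 3·678 + -3·331 + 3·168 + -2·89 + -1·36 = 1331
b_11 = 3·1331 + -3·678 + 3·331 + -2·168 + -1·89 = 2527
b_12 = 3·2527 + -3·1331 + 3·678 + -2·331 + -1·168 = 4792
b_13 = 3·4792 + -3·2527 + 3·1331 + -2·678 + -1·331 = 9101
b_14 = 3·9101 + -3·4792 + 3·2527 + -2·1331 + -1·678 = 17168
b_15 = 3·17168 + -3·9101 + 3·4792 + -2·2527 + -1·1331 = 32192
b_16 = 3·32192 + -3·17168 + 3·9101 + -2·4792 + -1·2527 = 60264
b_17 = 3·60264 + -3·32192 + 3·17168 + -2·9101 + -1·4792 = 112726
b_18 = 3·112726 + -3·60264 + 3·32192 + -2·17168 + -1·9101 = 210525
b_19 = 3·210525 + -3·112726 + 3·60264 + -2·32192 + -1·17168 = 392637
b_20 = 3·392637 + -3·210525 + 3·112726 + -2·60264 + -1·32192 = 731794
b_21 = 3·731794 + -3·392637 + 3·210525 + -2·112726 + -1·60264 = 1363330
b_22 = 3·1363330 + -3·731794 + 3·392637 + -2·210525 + -1·112726 = 2538743
b_23 = 3·2538743 + -3·1363330 + 3·731794 + -2·392637 + -1·210525 = 4725822
b_24 = 3·4725822 + -3·2538743 + 3·1363330 + -2·731794 + -1·392637 = 8795002
b_25 = 3·8795002 + -3·4725822 + 3·2538743 + -2·1363330 + -1·731794 = 16365315

16365315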